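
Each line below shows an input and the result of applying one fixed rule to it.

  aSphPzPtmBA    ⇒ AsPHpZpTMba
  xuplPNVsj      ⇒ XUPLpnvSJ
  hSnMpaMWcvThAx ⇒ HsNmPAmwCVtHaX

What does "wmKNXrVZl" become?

WMknxRvzL

Looking at the pairs, the operation is to flip the case of every letter.
Applying that to "wmKNXrVZl" gives "WMknxRvzL".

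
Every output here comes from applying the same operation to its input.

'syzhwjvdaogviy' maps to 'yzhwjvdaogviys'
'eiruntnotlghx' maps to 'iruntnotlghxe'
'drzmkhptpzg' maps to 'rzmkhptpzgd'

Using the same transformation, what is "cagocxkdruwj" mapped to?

Rule — move the first character to the end.
"cagocxkdruwj" → "agocxkdruwjc".

agocxkdruwjc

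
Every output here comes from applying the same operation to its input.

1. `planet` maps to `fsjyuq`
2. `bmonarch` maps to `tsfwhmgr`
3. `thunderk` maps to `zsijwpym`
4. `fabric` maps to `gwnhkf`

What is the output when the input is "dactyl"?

hydqif

Each output is the input with this applied: shift every letter 5 places forward in the alphabet (wrapping around), then move the first 2 characters to the end (rotate left by 2).
Applying both steps to "dactyl": "ifhydq", then "hydqif".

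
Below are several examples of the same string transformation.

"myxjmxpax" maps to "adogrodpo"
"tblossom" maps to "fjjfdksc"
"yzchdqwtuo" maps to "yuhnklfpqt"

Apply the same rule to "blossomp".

jjfdgscf

What's happening: move the first 3 characters to the end (rotate left by 3), then shift every letter 9 places backward in the alphabet (wrapping around).
Starting from "blossomp": after the first operation, "ssompblo"; after the second, "jjfdgscf".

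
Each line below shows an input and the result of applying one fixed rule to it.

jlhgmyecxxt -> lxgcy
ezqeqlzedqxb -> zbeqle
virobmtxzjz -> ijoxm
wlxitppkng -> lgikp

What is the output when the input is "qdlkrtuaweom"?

Each output is the input with this applied: keep every other character starting from the second (positions 2nd, 4th, 6th, ...), then take characters alternately from the front and the back (1st, last, 2nd, 2nd-last, ...).
"qdlkrtuaweom" → "dktaem" → "dmketa".

dmketa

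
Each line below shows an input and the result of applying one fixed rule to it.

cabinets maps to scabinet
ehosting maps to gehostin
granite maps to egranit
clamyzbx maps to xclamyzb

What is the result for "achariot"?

The pattern: move the last character to the front.
Doing the same to "achariot": "tachario".

tachario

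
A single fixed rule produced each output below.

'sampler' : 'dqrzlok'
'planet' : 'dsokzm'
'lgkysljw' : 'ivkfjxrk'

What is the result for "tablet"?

dsszak

Rule — shift every letter 1 place backward in the alphabet (wrapping around), then move the last 2 characters to the front (rotate right by 2).
Starting from "tablet": after the first operation, "szakds"; after the second, "dsszak".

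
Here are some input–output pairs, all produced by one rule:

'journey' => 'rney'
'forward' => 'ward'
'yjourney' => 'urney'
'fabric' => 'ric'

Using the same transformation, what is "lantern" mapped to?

In each case the input is transformed by: delete the first 3 characters.
For "lantern" the result is "tern".

tern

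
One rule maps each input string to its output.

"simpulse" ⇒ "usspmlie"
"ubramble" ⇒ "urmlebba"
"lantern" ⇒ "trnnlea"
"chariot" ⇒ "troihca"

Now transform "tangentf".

ttnngfea

Each output is the input with this applied: sort the characters into reverse alphabetical order.
Applying that to "tangentf" gives "ttnngfea".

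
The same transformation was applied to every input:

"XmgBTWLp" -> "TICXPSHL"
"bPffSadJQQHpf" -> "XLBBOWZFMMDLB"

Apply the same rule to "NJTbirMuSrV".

The transformation: shift every letter 4 places backward in the alphabet (wrapping around), then convert every letter to uppercase.
For "NJTbirMuSrV", step one produces "JFPxenIqOnR"; step two turns that into "JFPXENIQONR".

JFPXENIQONR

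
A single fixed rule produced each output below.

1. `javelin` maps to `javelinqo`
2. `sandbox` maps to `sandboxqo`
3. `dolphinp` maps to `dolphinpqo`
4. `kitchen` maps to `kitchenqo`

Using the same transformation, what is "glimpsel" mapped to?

The pattern: append "qo".
Doing the same to "glimpsel": "glimpselqo".

glimpselqo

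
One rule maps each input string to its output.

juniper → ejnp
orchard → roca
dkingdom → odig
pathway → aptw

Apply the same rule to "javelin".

ijvl

In each case the input is transformed by: move the last 2 characters to the front (rotate right by 2), then keep every other character starting from the first (positions 1st, 3rd, 5th, ...).
For "javelin" the result is "ijvl".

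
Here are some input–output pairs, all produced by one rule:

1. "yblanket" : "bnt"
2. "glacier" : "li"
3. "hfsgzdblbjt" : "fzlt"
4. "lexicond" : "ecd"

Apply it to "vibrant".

ia

Looking at the pairs, the operation is to keep one character in every 3, starting at position 2 (positions 2nd, 5th, 8th, ...).
Doing the same to "vibrant": "ia".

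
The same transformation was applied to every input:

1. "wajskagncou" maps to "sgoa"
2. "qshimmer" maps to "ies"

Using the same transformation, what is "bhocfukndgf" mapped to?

ckgh

The transformation: move the first 2 characters to the end (rotate left by 2), then keep one character in every 3, starting at position 2 (positions 2nd, 5th, 8th, ...).
On "bhocfukndgf": the first step gives "ocfukndgfbh", and the second then gives "ckgh".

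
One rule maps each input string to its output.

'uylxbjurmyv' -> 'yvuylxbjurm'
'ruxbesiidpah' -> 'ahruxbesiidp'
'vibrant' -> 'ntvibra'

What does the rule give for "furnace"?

cefurna

What's happening: move the last 2 characters to the front (rotate right by 2).
On "furnace" that produces "cefurna".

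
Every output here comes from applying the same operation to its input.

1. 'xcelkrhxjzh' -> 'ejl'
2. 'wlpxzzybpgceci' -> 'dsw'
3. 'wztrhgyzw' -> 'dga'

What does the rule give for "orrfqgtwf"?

The transformation: shift every letter 7 places forward in the alphabet (wrapping around), then keep only the first 3 characters.
For "orrfqgtwf", step one produces "vyymxnadm"; step two turns that into "vyy".

vyy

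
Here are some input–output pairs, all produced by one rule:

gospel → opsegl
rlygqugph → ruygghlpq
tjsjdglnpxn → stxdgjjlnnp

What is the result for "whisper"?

rswehip

What's happening: sort the characters into alphabetical order, then move the last 3 characters to the front (rotate right by 3).
"whisper" → "ehiprsw" → "rswehip".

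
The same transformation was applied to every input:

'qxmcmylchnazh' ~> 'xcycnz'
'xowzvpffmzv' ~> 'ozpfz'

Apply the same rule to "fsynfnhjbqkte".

snnjqt

The rule is to keep every other character starting from the second (positions 2nd, 4th, 6th, ...).
Applying that to "fsynfnhjbqkte" gives "snnjqt".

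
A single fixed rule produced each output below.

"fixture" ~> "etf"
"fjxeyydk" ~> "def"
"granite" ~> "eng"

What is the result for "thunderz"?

rnt

What's happening: keep one character in every 3, starting at position 1 (positions 1st, 4th, 7th, ...), then reverse the string.
For "thunderz" the result is "rnt".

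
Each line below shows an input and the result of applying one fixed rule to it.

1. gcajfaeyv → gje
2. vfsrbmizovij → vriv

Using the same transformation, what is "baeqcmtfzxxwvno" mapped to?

The transformation: keep one character in every 3, starting at position 1 (positions 1st, 4th, 7th, ...).
Applying that to "baeqcmtfzxxwvno" gives "bqtxv".

bqtxv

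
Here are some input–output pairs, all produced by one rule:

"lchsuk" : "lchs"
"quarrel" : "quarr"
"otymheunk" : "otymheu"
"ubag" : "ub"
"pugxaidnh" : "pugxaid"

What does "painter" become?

paint

In each case the input is transformed by: delete the last 2 characters.
Doing the same to "painter": "paint".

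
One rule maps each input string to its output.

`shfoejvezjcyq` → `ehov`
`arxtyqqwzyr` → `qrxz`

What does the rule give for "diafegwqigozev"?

dfiqz

In each case the input is transformed by: sort the characters into alphabetical order, then keep one character in every 3, starting at position 2 (positions 2nd, 5th, 8th, ...).
On "diafegwqigozev" that produces "dfiqz".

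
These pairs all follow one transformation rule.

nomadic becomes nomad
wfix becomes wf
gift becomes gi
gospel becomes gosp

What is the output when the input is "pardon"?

pard

Each output is the input with this applied: delete the last 2 characters.
For "pardon" the result is "pard".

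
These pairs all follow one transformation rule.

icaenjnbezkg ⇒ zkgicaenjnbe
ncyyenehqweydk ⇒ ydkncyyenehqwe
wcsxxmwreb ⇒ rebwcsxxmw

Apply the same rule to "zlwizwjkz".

jkzzlwizw

The pattern: move the last 3 characters to the front (rotate right by 3).
So "zlwizwjkz" becomes "jkzzlwizw".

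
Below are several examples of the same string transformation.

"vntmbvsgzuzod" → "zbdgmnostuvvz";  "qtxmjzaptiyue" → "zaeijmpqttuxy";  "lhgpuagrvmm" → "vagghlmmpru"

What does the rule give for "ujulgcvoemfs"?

vcefgjlmosuu

The rule is to sort the characters into alphabetical order, then move the last character to the front.
On "ujulgcvoemfs": the first step gives "cefgjlmosuuv", and the second then gives "vcefgjlmosuu".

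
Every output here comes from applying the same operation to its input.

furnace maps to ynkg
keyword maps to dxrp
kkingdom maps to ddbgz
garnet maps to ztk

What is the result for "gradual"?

The rule is to shift every letter 7 places backward in the alphabet (wrapping around), then delete the last 3 characters.
Starting from "gradual": after the first operation, "zktwnte"; after the second, "zktw".

zktw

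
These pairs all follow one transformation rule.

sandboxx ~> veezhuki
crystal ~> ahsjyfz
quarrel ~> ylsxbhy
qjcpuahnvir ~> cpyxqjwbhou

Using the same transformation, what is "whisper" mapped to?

wlydopz

In each case the input is transformed by: move the last 3 characters to the front (rotate right by 3), then shift every letter 7 places forward in the alphabet (wrapping around).
Applying that to "whisper" gives "wlydopz".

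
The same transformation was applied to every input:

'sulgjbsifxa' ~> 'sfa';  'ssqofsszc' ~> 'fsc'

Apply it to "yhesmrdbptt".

Looking at the pairs, the operation is to keep every other character starting from the first (positions 1st, 3rd, 5th, ...), then keep only the last 3 characters.
Working it through for "yhesmrdbptt": intermediate "yemdpt", final "dpt".

dpt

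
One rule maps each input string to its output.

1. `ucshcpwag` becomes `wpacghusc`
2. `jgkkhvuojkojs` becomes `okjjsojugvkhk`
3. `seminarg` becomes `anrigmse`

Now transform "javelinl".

The pattern: move the last 3 characters to the front (rotate right by 3), then take characters alternately from the front and the back (1st, last, 2nd, 2nd-last, ...).
For "javelinl", step one produces "inljavel"; step two turns that into "ilnelvja".

ilnelvja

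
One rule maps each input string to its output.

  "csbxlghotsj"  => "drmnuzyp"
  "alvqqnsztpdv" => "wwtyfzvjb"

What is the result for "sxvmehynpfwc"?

The transformation: delete the first 3 characters, then shift every letter 6 places forward in the alphabet (wrapping around).
On "sxvmehynpfwc" that produces "sknetvlci".

sknetvlci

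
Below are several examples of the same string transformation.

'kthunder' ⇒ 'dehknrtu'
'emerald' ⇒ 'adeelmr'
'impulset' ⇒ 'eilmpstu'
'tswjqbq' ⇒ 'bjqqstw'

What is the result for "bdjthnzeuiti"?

The pattern: sort the characters into alphabetical order.
For "bdjthnzeuiti" the result is "bdehiijnttuz".

bdehiijnttuz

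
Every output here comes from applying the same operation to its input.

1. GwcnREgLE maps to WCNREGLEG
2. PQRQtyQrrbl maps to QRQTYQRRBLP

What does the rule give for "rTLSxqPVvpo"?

Rule — move the first character to the end, then convert every letter to uppercase.
Doing the same to "rTLSxqPVvpo": "TLSXQPVVPOR".

TLSXQPVVPOR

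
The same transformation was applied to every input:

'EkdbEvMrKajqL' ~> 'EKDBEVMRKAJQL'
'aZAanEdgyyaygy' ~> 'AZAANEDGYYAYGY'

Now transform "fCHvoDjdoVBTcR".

Each output is the input with this applied: convert every letter to uppercase.
"fCHvoDjdoVBTcR" → "FCHVODJDOVBTCR".

FCHVODJDOVBTCR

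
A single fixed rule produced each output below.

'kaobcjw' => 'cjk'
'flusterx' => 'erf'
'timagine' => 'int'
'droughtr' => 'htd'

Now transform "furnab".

naf

Each output is the input with this applied: swap the first and last characters, then keep only the last 3 characters.
Starting from "furnab": after the first operation, "burnaf"; after the second, "naf".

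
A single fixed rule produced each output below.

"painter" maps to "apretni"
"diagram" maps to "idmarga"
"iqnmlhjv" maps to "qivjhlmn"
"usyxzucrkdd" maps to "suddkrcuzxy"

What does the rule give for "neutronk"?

enknortu

Looking at the pairs, the operation is to reverse the string, then move the last 2 characters to the front (rotate right by 2).
Applying both steps to "neutronk": "knortuen", then "enknortu".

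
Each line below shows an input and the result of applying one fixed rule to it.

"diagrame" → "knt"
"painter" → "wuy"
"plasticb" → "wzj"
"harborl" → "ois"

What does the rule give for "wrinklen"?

Rule — keep one character in every 3, starting at position 1 (positions 1st, 4th, 7th, ...), then shift every letter 7 places forward in the alphabet (wrapping around).
Starting from "wrinklen": after the first operation, "wne"; after the second, "dul".

dul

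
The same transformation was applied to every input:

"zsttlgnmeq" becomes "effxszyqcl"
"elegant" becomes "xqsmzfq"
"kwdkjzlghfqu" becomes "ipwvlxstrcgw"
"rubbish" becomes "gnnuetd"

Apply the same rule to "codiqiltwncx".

apucuxfizojo

The transformation: move the first character to the end, then shift every letter 12 places forward in the alphabet (wrapping around).
For "codiqiltwncx", step one produces "odiqiltwncxc"; step two turns that into "apucuxfizojo".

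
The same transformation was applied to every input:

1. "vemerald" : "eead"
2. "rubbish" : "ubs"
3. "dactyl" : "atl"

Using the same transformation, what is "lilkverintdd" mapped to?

In each case the input is transformed by: keep every other character starting from the second (positions 2nd, 4th, 6th, ...).
For "lilkverintdd" the result is "ikeitd".

ikeitd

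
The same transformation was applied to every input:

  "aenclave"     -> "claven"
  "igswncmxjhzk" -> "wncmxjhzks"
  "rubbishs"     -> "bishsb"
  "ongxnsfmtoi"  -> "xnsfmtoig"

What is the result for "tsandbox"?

ndboxa

Rule — delete the first 2 characters, then move the first character to the end.
"tsandbox" → "andbox" → "ndboxa".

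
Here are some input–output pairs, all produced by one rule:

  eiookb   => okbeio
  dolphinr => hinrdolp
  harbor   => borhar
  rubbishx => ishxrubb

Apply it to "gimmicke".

ickegimm

The pattern: swap the front and back halves of the string.
On "gimmicke" that produces "ickegimm".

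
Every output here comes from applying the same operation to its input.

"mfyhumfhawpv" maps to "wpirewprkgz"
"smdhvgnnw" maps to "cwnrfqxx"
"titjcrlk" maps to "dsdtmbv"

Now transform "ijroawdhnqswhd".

stbykgnrxacgr

Looking at the pairs, the operation is to shift every letter 10 places forward in the alphabet (wrapping around), then delete the last character.
Starting from "ijroawdhnqswhd": after the first operation, "stbykgnrxacgrn"; after the second, "stbykgnrxacgr".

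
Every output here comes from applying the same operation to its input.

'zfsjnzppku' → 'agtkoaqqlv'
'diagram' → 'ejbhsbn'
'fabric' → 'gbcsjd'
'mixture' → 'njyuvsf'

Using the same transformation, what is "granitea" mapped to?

hsbojufb

The rule is to shift every letter 1 place forward in the alphabet (wrapping around).
Applying that to "granitea" gives "hsbojufb".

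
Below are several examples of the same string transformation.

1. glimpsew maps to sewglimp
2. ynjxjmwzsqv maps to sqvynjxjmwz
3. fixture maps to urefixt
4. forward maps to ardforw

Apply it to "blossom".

The rule is to move the last 3 characters to the front (rotate right by 3).
For "blossom" the result is "somblos".

somblos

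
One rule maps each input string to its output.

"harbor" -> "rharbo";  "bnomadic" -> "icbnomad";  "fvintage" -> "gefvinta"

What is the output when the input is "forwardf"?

The transformation: move the first 2 characters to the end (rotate left by 2), then swap the front and back halves of the string.
Doing the same to "forwardf": "dfforwar".
(Check on "fvintage": → "intagefv" → "gefvinta" ✓)

dfforwar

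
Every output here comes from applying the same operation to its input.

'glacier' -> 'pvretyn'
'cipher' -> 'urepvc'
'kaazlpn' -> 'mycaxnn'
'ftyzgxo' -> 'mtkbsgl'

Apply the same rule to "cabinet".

Rule — move the first 3 characters to the end (rotate left by 3), then shift every letter 13 places forward in the alphabet (wrapping around) — i.e. ROT13.
For "cabinet", step one produces "inetcab"; step two turns that into "vargpno".

vargpno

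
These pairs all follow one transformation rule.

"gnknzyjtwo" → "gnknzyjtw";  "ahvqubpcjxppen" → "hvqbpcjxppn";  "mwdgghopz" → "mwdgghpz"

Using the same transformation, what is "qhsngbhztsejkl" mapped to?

The pattern: remove every vowel.
For "qhsngbhztsejkl" the result is "qhsngbhztsjkl".

qhsngbhztsjkl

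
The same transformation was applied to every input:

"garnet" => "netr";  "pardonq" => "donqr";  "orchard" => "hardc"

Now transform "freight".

In each case the input is transformed by: delete the first 2 characters, then move the first character to the end.
"freight" → "eight" → "ighte".

ighte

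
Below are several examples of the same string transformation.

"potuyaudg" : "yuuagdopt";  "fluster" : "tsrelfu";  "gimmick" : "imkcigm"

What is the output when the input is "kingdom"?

What's happening: move the first 3 characters to the end (rotate left by 3), then swap each adjacent pair of characters (1↔2, 3↔4, ...).
Working it through for "kingdom": intermediate "gdomkin", final "dgmoikn".

dgmoikn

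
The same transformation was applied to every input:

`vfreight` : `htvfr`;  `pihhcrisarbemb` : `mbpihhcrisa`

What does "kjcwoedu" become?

dukjc

The transformation: move the last 2 characters to the front (rotate right by 2), then delete the last 3 characters.
For "kjcwoedu" the result is "dukjc".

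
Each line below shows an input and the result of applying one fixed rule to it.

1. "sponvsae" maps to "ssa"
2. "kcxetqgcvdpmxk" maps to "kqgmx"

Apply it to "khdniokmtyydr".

kokd

What's happening: swap each adjacent pair of characters (1↔2, 3↔4, ...), then keep one character in every 3, starting at position 2 (positions 2nd, 5th, 8th, ...).
Applying that to "khdniokmtyydr" gives "kokd".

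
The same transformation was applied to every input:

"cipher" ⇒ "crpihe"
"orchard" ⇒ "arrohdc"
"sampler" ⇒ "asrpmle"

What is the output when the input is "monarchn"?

What's happening: sort the characters into reverse alphabetical order, then move the last character to the front.
For "monarchn", step one produces "ronnmhca"; step two turns that into "aronnmhc".
(Check on "cipher": → "rpihec" → "crpihe" ✓)

aronnmhc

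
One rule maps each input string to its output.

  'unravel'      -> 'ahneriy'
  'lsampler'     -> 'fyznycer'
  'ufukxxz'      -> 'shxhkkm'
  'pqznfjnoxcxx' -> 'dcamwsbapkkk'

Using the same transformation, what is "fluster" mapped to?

The rule is to shift every letter 13 places forward in the alphabet (wrapping around) — i.e. ROT13, then swap each adjacent pair of characters (1↔2, 3↔4, ...).
For "fluster" the result is "ysfhrge".

ysfhrge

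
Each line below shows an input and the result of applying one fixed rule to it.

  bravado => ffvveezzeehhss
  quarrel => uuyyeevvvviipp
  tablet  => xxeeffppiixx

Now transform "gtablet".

Each output is the input with this applied: shift every letter 4 places forward in the alphabet (wrapping around), then double every character.
For "gtablet" the result is "kkxxeeffppiixx".
(Check on "quarrel": → "uyevvip" → "uuyyeevvvviipp" ✓)

kkxxeeffppiixx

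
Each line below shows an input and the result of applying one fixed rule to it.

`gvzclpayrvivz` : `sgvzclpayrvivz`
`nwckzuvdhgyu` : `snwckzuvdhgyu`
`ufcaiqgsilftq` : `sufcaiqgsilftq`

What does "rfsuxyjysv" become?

srfsuxyjysv

Rule — prepend "s".
On "rfsuxyjysv" that produces "srfsuxyjysv".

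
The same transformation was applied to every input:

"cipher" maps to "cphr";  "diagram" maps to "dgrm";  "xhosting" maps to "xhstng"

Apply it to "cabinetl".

The pattern: remove every vowel.
Applying that to "cabinetl" gives "cbntl".

cbntl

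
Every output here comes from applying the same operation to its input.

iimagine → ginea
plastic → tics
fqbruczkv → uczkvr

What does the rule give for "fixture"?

uret

The transformation: delete the first 3 characters, then move the first character to the end.
"fixture" → "uret".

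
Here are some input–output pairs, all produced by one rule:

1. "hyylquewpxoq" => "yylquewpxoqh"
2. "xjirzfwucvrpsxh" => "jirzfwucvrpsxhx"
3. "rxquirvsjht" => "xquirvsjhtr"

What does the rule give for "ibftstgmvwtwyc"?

bftstgmvwtwyci

The transformation: move the first character to the end.
So "ibftstgmvwtwyc" becomes "bftstgmvwtwyci".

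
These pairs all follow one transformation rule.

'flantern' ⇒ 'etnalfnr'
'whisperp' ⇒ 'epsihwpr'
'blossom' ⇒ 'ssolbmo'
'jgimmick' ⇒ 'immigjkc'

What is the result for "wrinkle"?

Looking at the pairs, the operation is to reverse the string, then move the first 2 characters to the end (rotate left by 2).
Working it through for "wrinkle": intermediate "elknirw", final "knirwel".

knirwel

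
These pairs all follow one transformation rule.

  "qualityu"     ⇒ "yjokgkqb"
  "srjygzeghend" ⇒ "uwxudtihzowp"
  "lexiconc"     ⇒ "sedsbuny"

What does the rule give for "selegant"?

wqdjiubu

What's happening: swap the front and back halves of the string, then shift every letter 10 places backward in the alphabet (wrapping around).
For "selegant", step one produces "gantsele"; step two turns that into "wqdjiubu".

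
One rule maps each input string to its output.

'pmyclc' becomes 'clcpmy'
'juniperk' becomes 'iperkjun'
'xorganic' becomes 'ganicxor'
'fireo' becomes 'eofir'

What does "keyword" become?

wordkey

In each case the input is transformed by: move the first 3 characters to the end (rotate left by 3).
"keyword" → "wordkey".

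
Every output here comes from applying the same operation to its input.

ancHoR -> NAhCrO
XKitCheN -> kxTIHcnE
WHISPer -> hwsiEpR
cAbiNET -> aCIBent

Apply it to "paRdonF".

APDrNOf

What's happening: swap each adjacent pair of characters (1↔2, 3↔4, ...), then flip the case of every letter.
Starting from "paRdonF": after the first operation, "apdRnoF"; after the second, "APDrNOf".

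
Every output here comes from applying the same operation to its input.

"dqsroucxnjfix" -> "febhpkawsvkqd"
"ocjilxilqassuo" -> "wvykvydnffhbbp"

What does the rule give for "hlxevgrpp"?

kriteccuy

In each case the input is transformed by: move the first 2 characters to the end (rotate left by 2), then shift every letter 13 places forward in the alphabet (wrapping around) — i.e. ROT13.
On "hlxevgrpp": the first step gives "xevgrpphl", and the second then gives "kriteccuy".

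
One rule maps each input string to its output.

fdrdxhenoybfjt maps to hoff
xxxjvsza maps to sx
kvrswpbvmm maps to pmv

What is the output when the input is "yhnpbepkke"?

ekh

In each case the input is transformed by: move the first 3 characters to the end (rotate left by 3), then keep one character in every 3, starting at position 3 (positions 3rd, 6th, 9th, ...).
Starting from "yhnpbepkke": after the first operation, "pbepkkeyhn"; after the second, "ekh".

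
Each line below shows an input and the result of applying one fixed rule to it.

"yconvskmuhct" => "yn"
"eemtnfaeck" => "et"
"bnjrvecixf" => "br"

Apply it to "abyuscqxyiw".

Looking at the pairs, the operation is to keep one character in every 3, starting at position 1 (positions 1st, 4th, 7th, ...), then keep only the first 2 characters.
Starting from "abyuscqxyiw": after the first operation, "auqi"; after the second, "au".

au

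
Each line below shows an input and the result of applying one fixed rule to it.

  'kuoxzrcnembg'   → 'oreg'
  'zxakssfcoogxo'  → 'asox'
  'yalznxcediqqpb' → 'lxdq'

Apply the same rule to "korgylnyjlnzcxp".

The pattern: keep one character in every 3, starting at position 3 (positions 3rd, 6th, 9th, ...).
Doing the same to "korgylnyjlnzcxp": "rljzp".

rljzp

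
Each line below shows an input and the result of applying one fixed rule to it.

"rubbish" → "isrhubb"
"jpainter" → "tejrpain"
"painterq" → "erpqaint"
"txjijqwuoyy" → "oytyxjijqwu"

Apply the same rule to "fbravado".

adfobrav

Each output is the input with this applied: swap the first and last characters, then move the last 3 characters to the front (rotate right by 3).
For "fbravado", step one produces "obravadf"; step two turns that into "adfobrav".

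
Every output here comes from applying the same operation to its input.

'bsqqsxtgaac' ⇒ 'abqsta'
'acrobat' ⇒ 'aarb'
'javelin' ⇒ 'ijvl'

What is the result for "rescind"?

nrsi

Each output is the input with this applied: move the last 2 characters to the front (rotate right by 2), then keep every other character starting from the first (positions 1st, 3rd, 5th, ...).
Working it through for "rescind": intermediate "ndresci", final "nrsi".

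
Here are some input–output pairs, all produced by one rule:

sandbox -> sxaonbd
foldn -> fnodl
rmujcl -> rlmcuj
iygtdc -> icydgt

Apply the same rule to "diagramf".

dfimaagr

Each output is the input with this applied: take characters alternately from the front and the back (1st, last, 2nd, 2nd-last, ...).
Applying that to "diagramf" gives "dfimaagr".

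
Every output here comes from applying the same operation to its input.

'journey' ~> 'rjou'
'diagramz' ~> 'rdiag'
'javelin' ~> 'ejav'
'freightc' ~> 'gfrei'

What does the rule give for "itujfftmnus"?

Each output is the input with this applied: delete the last 3 characters, then move the last character to the front.
Doing the same to "itujfftmnus": "mitujfft".

mitujfft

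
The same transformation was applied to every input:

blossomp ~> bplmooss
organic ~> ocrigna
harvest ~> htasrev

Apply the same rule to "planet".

ptlean

What's happening: take characters alternately from the front and the back (1st, last, 2nd, 2nd-last, ...).
Applying that to "planet" gives "ptlean".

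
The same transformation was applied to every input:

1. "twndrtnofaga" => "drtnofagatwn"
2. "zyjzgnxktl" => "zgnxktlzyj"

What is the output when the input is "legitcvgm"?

itcvgmleg

The pattern: move the first 3 characters to the end (rotate left by 3).
Doing the same to "legitcvgm": "itcvgmleg".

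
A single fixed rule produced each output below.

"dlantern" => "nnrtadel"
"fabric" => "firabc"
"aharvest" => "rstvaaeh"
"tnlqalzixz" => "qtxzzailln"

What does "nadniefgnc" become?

ginnnacdef

In each case the input is transformed by: sort the characters into alphabetical order, then swap the front and back halves of the string.
On "nadniefgnc": the first step gives "acdefginnn", and the second then gives "ginnnacdef".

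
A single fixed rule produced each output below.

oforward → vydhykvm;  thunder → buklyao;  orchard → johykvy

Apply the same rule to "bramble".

The pattern: shift every letter 7 places forward in the alphabet (wrapping around), then move the first 2 characters to the end (rotate left by 2).
Applying both steps to "bramble": "iyhtisl", then "htisliy".

htisliy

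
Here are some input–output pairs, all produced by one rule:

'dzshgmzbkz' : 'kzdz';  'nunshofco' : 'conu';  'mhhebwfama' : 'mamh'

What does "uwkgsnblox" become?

What's happening: move the last 2 characters to the front (rotate right by 2), then keep only the first 4 characters.
Working it through for "uwkgsnblox": intermediate "oxuwkgsnbl", final "oxuw".

oxuw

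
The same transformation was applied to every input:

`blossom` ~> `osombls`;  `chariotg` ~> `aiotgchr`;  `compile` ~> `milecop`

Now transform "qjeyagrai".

Each output is the input with this applied: move the first 3 characters to the end (rotate left by 3), then swap the first and last characters.
Working it through for "qjeyagrai": intermediate "yagraiqje", final "eagraiqjy".

eagraiqjy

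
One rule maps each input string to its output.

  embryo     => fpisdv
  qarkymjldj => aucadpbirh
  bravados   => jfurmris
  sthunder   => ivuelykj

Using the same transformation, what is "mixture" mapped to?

The rule is to reverse the string, then shift every letter 9 places backward in the alphabet (wrapping around).
On "mixture": the first step gives "erutxim", and the second then gives "vilkozd".

vilkozd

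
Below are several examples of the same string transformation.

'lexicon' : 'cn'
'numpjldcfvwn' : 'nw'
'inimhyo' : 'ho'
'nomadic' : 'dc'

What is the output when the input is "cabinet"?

nt

Looking at the pairs, the operation is to swap each adjacent pair of characters (1↔2, 3↔4, ...), then keep only the last 2 characters.
For "cabinet", step one produces "acibent"; step two turns that into "nt".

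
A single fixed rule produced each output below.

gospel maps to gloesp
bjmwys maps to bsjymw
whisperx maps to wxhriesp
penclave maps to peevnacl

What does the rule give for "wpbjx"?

wxpjb

Looking at the pairs, the operation is to take characters alternately from the front and the back (1st, last, 2nd, 2nd-last, ...).
Doing the same to "wpbjx": "wxpjb".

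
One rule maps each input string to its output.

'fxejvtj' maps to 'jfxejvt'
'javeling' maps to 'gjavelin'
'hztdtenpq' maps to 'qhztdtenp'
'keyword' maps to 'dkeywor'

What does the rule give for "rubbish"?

hrubbis

The transformation: move the last character to the front.
For "rubbish" the result is "hrubbis".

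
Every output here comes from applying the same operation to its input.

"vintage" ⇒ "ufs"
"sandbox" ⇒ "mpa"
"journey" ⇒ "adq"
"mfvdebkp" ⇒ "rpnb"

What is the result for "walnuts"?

The pattern: keep every other character starting from the second (positions 2nd, 4th, 6th, ...), then shift every letter 12 places forward in the alphabet (wrapping around).
Applying both steps to "walnuts": "ant", then "mzf".

mzf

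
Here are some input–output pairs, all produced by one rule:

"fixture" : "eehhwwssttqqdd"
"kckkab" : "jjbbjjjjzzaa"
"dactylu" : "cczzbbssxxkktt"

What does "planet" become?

Rule — shift every letter 1 place backward in the alphabet (wrapping around), then double every character.
"planet" → "okzmds" → "ookkzzmmddss".

ookkzzmmddss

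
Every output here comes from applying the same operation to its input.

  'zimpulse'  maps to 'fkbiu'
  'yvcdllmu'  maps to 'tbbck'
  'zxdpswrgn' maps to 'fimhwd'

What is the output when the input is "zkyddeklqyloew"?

Rule — shift every letter 10 places backward in the alphabet (wrapping around), then delete the first 3 characters.
For "zkyddeklqyloew", step one produces "paottuabgobeum"; step two turns that into "ttuabgobeum".

ttuabgobeum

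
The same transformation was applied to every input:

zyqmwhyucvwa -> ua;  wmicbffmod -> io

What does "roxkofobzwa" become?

oooa

Rule — keep only the vowels.
Doing the same to "roxkofobzwa": "oooa".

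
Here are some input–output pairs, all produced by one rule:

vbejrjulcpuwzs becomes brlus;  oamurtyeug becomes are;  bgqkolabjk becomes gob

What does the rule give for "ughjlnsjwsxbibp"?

gljxb

The pattern: keep one character in every 3, starting at position 2 (positions 2nd, 5th, 8th, ...).
Doing the same to "ughjlnsjwsxbibp": "gljxb".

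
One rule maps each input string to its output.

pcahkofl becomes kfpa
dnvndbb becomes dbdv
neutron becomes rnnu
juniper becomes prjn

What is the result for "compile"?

iecm

The pattern: keep every other character starting from the first (positions 1st, 3rd, 5th, ...), then move the last 2 characters to the front (rotate right by 2).
For "compile", step one produces "cmie"; step two turns that into "iecm".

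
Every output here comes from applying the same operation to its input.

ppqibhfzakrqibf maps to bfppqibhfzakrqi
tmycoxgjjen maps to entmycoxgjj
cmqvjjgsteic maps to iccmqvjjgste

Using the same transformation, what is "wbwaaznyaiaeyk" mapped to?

Rule — move the last 2 characters to the front (rotate right by 2).
For "wbwaaznyaiaeyk" the result is "ykwbwaaznyaiae".

ykwbwaaznyaiae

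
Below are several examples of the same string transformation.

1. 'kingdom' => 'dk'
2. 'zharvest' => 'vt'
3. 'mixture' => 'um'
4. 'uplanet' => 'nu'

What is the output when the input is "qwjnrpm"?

rq

Rule — move the first 2 characters to the end (rotate left by 2), then keep one character in every 3, starting at position 3 (positions 3rd, 6th, 9th, ...).
Working it through for "qwjnrpm": intermediate "jnrpmqw", final "rq".
(Check on "mixture": → "xturemi" → "um" ✓)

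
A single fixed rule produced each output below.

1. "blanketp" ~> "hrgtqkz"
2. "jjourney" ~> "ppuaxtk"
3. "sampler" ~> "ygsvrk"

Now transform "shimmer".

Each output is the input with this applied: delete the last character, then shift every letter 6 places forward in the alphabet (wrapping around).
"shimmer" → "ynossk".

ynossk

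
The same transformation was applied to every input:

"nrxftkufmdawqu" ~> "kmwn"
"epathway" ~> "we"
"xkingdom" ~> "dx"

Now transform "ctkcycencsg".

ccc

In each case the input is transformed by: move the first 3 characters to the end (rotate left by 3), then keep one character in every 3, starting at position 3 (positions 3rd, 6th, 9th, ...).
On "ctkcycencsg" that produces "ccc".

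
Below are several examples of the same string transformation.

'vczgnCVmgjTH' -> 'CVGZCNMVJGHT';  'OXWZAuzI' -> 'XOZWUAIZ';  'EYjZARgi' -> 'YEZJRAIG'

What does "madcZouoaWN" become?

Each output is the input with this applied: swap each adjacent pair of characters (1↔2, 3↔4, ...), then convert every letter to uppercase.
Applying both steps to "madcZouoaWN": "amcdoZouWaN", then "AMCDOZOUWAN".
(Check on "EYjZARgi": → "YEZjRAig" → "YEZJRAIG" ✓)

AMCDOZOUWAN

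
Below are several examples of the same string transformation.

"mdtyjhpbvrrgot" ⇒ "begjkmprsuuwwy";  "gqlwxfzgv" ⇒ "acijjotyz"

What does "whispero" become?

The transformation: shift every letter 3 places forward in the alphabet (wrapping around), then sort the characters into alphabetical order.
"whispero" → "zklvshur" → "hklrsuvz".
(Check on "mdtyjhpbvrrgot": → "pgwbmkseyuujrw" → "begjkmprsuuwwy" ✓)

hklrsuvz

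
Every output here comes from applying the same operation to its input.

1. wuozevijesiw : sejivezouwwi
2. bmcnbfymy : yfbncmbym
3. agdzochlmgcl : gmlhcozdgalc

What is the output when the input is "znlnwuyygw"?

Rule — reverse the string, then move the first 2 characters to the end (rotate left by 2).
On "znlnwuyygw": the first step gives "wgyyuwnlnz", and the second then gives "yyuwnlnzwg".

yyuwnlnzwg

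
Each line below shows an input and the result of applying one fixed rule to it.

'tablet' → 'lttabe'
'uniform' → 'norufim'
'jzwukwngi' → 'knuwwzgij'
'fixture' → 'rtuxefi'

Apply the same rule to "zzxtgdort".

What's happening: sort the characters into alphabetical order, then move the first 3 characters to the end (rotate left by 3).
So "zzxtgdort" becomes "rttxzzdgo".

rttxzzdgo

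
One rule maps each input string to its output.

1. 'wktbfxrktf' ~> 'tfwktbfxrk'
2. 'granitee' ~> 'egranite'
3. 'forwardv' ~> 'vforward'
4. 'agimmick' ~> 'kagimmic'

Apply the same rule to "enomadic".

The rule is to move the first 3 characters to the end (rotate left by 3), then swap the front and back halves of the string.
For "enomadic", step one produces "madiceno"; step two turns that into "cenomadi".

cenomadi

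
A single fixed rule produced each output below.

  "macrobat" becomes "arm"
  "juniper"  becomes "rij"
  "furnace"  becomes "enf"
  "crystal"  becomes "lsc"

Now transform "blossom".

msb

In each case the input is transformed by: keep one character in every 3, starting at position 1 (positions 1st, 4th, 7th, ...), then reverse the string.
On "blossom": the first step gives "bsm", and the second then gives "msb".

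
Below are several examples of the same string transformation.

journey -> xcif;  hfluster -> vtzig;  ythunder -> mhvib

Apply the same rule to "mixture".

What's happening: delete the last 3 characters, then shift every letter 12 places backward in the alphabet (wrapping around).
"mixture" → "mixt" → "awlh".

awlh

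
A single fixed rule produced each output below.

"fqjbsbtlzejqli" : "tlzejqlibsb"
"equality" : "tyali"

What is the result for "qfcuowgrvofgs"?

grvofgsuow

What's happening: delete the first 3 characters, then move the first 3 characters to the end (rotate left by 3).
"qfcuowgrvofgs" → "uowgrvofgs" → "grvofgsuow".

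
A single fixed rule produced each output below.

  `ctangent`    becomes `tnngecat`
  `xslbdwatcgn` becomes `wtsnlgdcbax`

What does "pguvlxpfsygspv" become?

The rule is to sort the characters into reverse alphabetical order, then move the first character to the end.
Working it through for "pguvlxpfsygspv": intermediate "yxvvussppplggf", final "xvvussppplggfy".

xvvussppplggfy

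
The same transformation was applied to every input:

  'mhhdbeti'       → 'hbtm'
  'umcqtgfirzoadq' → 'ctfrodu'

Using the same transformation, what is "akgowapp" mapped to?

gwpa

In each case the input is transformed by: keep every other character starting from the first (positions 1st, 3rd, 5th, ...), then move the first character to the end.
On "akgowapp": the first step gives "agwp", and the second then gives "gwpa".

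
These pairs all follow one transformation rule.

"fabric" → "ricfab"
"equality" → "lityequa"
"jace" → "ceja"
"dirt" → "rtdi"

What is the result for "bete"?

Looking at the pairs, the operation is to swap the front and back halves of the string.
"bete" → "tebe".

tebe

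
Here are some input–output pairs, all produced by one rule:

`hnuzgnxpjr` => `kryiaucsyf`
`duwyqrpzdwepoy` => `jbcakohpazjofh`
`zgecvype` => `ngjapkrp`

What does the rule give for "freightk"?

Each output is the input with this applied: move the first 3 characters to the end (rotate left by 3), then shift every letter 11 places forward in the alphabet (wrapping around).
For "freightk" the result is "trsevqcp".

trsevqcp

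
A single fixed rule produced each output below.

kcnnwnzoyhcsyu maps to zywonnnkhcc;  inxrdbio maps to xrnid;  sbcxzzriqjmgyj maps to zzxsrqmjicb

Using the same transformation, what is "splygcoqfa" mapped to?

The transformation: delete the last 3 characters, then sort the characters into reverse alphabetical order.
Starting from "splygcoqfa": after the first operation, "splygco"; after the second, "yspolgc".

yspolgc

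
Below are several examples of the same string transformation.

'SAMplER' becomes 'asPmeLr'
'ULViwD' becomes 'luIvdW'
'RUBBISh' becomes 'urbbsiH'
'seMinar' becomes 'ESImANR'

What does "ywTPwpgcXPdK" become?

Rule — flip the case of every letter, then swap each adjacent pair of characters (1↔2, 3↔4, ...).
Doing the same to "ywTPwpgcXPdK": "WYptPWCGpxkD".

WYptPWCGpxkD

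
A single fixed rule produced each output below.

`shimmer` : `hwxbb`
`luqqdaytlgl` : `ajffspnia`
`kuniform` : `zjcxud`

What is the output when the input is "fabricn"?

The transformation: delete the last 2 characters, then shift every letter 11 places backward in the alphabet (wrapping around).
Starting from "fabricn": after the first operation, "fabri"; after the second, "upqgx".

upqgx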